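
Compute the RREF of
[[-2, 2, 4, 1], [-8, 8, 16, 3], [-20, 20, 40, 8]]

[[1, -1, -2, 0], [0, 0, 0, 1], [0, 0, 0, 0]]

Multiply ρ1 by -1/2.
  [   1  -1  -2  -1/2 ]
  [  -8   8  16     3 ]
  [ -20  20  40     8 ]
Add 8 times ρ1 to ρ2.
  [   1  -1  -2  -1/2 ]
  [   0   0   0    -1 ]
  [ -20  20  40     8 ]
Add 20 times ρ1 to ρ3.
  [ 1  -1  -2  -1/2 ]
  [ 0   0   0    -1 ]
  [ 0   0   0    -2 ]
Multiply ρ2 by -1.
  [ 1  -1  -2  -1/2 ]
  [ 0   0   0     1 ]
  [ 0   0   0    -2 ]
Add 2 times ρ2 to ρ3.
  [ 1  -1  -2  -1/2 ]
  [ 0   0   0     1 ]
  [ 0   0   0     0 ]
Add 1/2 times ρ2 to ρ1.
  [ 1  -1  -2  0 ]
  [ 0   0   0  1 ]
  [ 0   0   0  0 ]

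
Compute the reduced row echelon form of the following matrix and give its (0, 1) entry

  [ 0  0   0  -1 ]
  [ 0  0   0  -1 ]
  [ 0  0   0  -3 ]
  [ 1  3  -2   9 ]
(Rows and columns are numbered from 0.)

3

r1 <=> r4
  [ 1  3  -2   9 ]
  [ 0  0   0  -1 ]
  [ 0  0   0  -3 ]
  [ 0  0   0  -1 ]
r2 := -1·r2
  [ 1  3  -2   9 ]
  [ 0  0   0   1 ]
  [ 0  0   0  -3 ]
  [ 0  0   0  -1 ]
r3 := r3 + 3·r2
  [ 1  3  -2   9 ]
  [ 0  0   0   1 ]
  [ 0  0   0   0 ]
  [ 0  0   0  -1 ]
r4 := r4 + r2
  [ 1  3  -2  9 ]
  [ 0  0   0  1 ]
  [ 0  0   0  0 ]
  [ 0  0   0  0 ]
r1 := r1 − 9·r2
  [ 1  3  -2  0 ]
  [ 0  0   0  1 ]
  [ 0  0   0  0 ]
  [ 0  0   0  0 ]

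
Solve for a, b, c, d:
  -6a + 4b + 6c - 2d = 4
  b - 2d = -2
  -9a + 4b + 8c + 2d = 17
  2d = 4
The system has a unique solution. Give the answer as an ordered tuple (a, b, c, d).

(-5, 2, -5, 2)

Form the augmented matrix and row-reduce:
  [ -6  4  6  -2  |   4 ]
  [  0  1  0  -2  |  -2 ]
  [ -9  4  8   2  |  17 ]
  [  0  0  0   2  |   4 ]
r1 → -1/6·r1
  [  1  -2/3  -1  1/3  |  -2/3 ]
  [  0     1   0   -2  |    -2 ]
  [ -9     4   8    2  |    17 ]
  [  0     0   0    2  |     4 ]
r3 → r3 + 9·r1
  [ 1  -2/3  -1  1/3  |  -2/3 ]
  [ 0     1   0   -2  |    -2 ]
  [ 0    -2  -1    5  |    11 ]
  [ 0     0   0    2  |     4 ]
r3 → r3 + 2·r2
  [ 1  -2/3  -1  1/3  |  -2/3 ]
  [ 0     1   0   -2  |    -2 ]
  [ 0     0  -1    1  |     7 ]
  [ 0     0   0    2  |     4 ]
r3 → -1·r3
  [ 1  -2/3  -1  1/3  |  -2/3 ]
  [ 0     1   0   -2  |    -2 ]
  [ 0     0   1   -1  |    -7 ]
  [ 0     0   0    2  |     4 ]
r4 → 1/2·r4
  [ 1  -2/3  -1  1/3  |  -2/3 ]
  [ 0     1   0   -2  |    -2 ]
  [ 0     0   1   -1  |    -7 ]
  [ 0     0   0    1  |     2 ]
r3 → r3 + r4
  [ 1  -2/3  -1  1/3  |  -2/3 ]
  [ 0     1   0   -2  |    -2 ]
  [ 0     0   1    0  |    -5 ]
  [ 0     0   0    1  |     2 ]
r2 → r2 + 2·r4
  [ 1  -2/3  -1  1/3  |  -2/3 ]
  [ 0     1   0    0  |     2 ]
  [ 0     0   1    0  |    -5 ]
  [ 0     0   0    1  |     2 ]
r1 → r1 − 1/3·r4
  [ 1  -2/3  -1  0  |  -4/3 ]
  [ 0     1   0  0  |     2 ]
  [ 0     0   1  0  |    -5 ]
  [ 0     0   0  1  |     2 ]
r1 → r1 + r3
  [ 1  -2/3  0  0  |  -19/3 ]
  [ 0     1  0  0  |      2 ]
  [ 0     0  1  0  |     -5 ]
  [ 0     0  0  1  |      2 ]
r1 → r1 + 2/3·r2
  [ 1  0  0  0  |  -5 ]
  [ 0  1  0  0  |   2 ]
  [ 0  0  1  0  |  -5 ]
  [ 0  0  0  1  |   2 ]
Reading off the last column: a = -5, b = 2, c = -5, d = 2.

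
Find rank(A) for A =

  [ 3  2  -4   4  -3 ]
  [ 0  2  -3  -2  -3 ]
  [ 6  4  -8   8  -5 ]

Multiply r1 by 1/3.
Subtract 6 times r1 from r3.
Multiply r2 by 1/2.
Add 3/2 times r3 to r2.
Add r3 to r1.
Subtract 2/3 times r2 from r1.
The reduced form has 3 nonzero rows.

rank = 3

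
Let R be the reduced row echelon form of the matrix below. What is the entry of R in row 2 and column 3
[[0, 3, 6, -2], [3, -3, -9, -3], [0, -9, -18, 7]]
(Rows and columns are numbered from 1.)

2

ρ1 ↔ ρ2
  [ 3  -3   -9  -3 ]
  [ 0   3    6  -2 ]
  [ 0  -9  -18   7 ]
ρ1 → 1/3·ρ1
  [ 1  -1   -3  -1 ]
  [ 0   3    6  -2 ]
  [ 0  -9  -18   7 ]
ρ2 → 1/3·ρ2
  [ 1  -1   -3    -1 ]
  [ 0   1    2  -2/3 ]
  [ 0  -9  -18     7 ]
ρ3 → ρ3 + 9·ρ2
  [ 1  -1  -3    -1 ]
  [ 0   1   2  -2/3 ]
  [ 0   0   0     1 ]
ρ2 → ρ2 + 2/3·ρ3
  [ 1  -1  -3  -1 ]
  [ 0   1   2   0 ]
  [ 0   0   0   1 ]
ρ1 → ρ1 + ρ3
  [ 1  -1  -3  0 ]
  [ 0   1   2  0 ]
  [ 0   0   0  1 ]
ρ1 → ρ1 + ρ2
  [ 1  0  -1  0 ]
  [ 0  1   2  0 ]
  [ 0  0   0  1 ]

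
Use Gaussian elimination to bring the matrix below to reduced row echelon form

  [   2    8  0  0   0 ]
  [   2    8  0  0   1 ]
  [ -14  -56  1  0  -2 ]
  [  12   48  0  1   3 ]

r1 → 1/2·r1
  [   1    4  0  0   0 ]
  [   2    8  0  0   1 ]
  [ -14  -56  1  0  -2 ]
  [  12   48  0  1   3 ]
r2 → r2 − 2·r1
  [   1    4  0  0   0 ]
  [   0    0  0  0   1 ]
  [ -14  -56  1  0  -2 ]
  [  12   48  0  1   3 ]
r3 → r3 + 14·r1
  [  1   4  0  0   0 ]
  [  0   0  0  0   1 ]
  [  0   0  1  0  -2 ]
  [ 12  48  0  1   3 ]
r4 → r4 − 12·r1
  [ 1  4  0  0   0 ]
  [ 0  0  0  0   1 ]
  [ 0  0  1  0  -2 ]
  [ 0  0  0  1   3 ]
r2 <-> r3
  [ 1  4  0  0   0 ]
  [ 0  0  1  0  -2 ]
  [ 0  0  0  0   1 ]
  [ 0  0  0  1   3 ]
r3 <-> r4
  [ 1  4  0  0   0 ]
  [ 0  0  1  0  -2 ]
  [ 0  0  0  1   3 ]
  [ 0  0  0  0   1 ]
r3 → r3 − 3·r4
  [ 1  4  0  0   0 ]
  [ 0  0  1  0  -2 ]
  [ 0  0  0  1   0 ]
  [ 0  0  0  0   1 ]
r2 → r2 + 2·r4
  [ 1  4  0  0  0 ]
  [ 0  0  1  0  0 ]
  [ 0  0  0  1  0 ]
  [ 0  0  0  0  1 ]

[[1, 4, 0, 0, 0], [0, 0, 1, 0, 0], [0, 0, 0, 1, 0], [0, 0, 0, 0, 1]]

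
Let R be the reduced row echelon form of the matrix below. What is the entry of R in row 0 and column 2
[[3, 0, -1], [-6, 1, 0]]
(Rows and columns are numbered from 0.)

-1/3

R1 → 1/3·R1
  [  1  0  -1/3 ]
  [ -6  1     0 ]
R2 → R2 + 6·R1
  [ 1  0  -1/3 ]
  [ 0  1    -2 ]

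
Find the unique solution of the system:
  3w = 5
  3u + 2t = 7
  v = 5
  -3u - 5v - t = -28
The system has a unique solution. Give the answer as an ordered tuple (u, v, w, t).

Form the augmented matrix and row-reduce:
  [  0   0  3   0  |    5 ]
  [  3   0  0   2  |    7 ]
  [  0   1  0   0  |    5 ]
  [ -3  -5  0  -1  |  -28 ]
ρ1 <=> ρ2
  [  3   0  0   2  |    7 ]
  [  0   0  3   0  |    5 ]
  [  0   1  0   0  |    5 ]
  [ -3  -5  0  -1  |  -28 ]
ρ1 → 1/3·ρ1
  [  1   0  0  2/3  |  7/3 ]
  [  0   0  3    0  |    5 ]
  [  0   1  0    0  |    5 ]
  [ -3  -5  0   -1  |  -28 ]
ρ4 → ρ4 + 3·ρ1
  [ 1   0  0  2/3  |  7/3 ]
  [ 0   0  3    0  |    5 ]
  [ 0   1  0    0  |    5 ]
  [ 0  -5  0    1  |  -21 ]
ρ2 <=> ρ3
  [ 1   0  0  2/3  |  7/3 ]
  [ 0   1  0    0  |    5 ]
  [ 0   0  3    0  |    5 ]
  [ 0  -5  0    1  |  -21 ]
ρ4 → ρ4 + 5·ρ2
  [ 1  0  0  2/3  |  7/3 ]
  [ 0  1  0    0  |    5 ]
  [ 0  0  3    0  |    5 ]
  [ 0  0  0    1  |    4 ]
ρ3 → 1/3·ρ3
  [ 1  0  0  2/3  |  7/3 ]
  [ 0  1  0    0  |    5 ]
  [ 0  0  1    0  |  5/3 ]
  [ 0  0  0    1  |    4 ]
ρ1 → ρ1 − 2/3·ρ4
  [ 1  0  0  0  |  -1/3 ]
  [ 0  1  0  0  |     5 ]
  [ 0  0  1  0  |   5/3 ]
  [ 0  0  0  1  |     4 ]
Reading off the last column: u = -1/3, v = 5, w = 5/3, t = 4.

(-1/3, 5, 5/3, 4)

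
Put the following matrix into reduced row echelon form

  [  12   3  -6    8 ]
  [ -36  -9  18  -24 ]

[[1, 1/4, -1/2, 2/3], [0, 0, 0, 0]]

R1 -> 1/12·R1
  [   1  1/4  -1/2  2/3 ]
  [ -36   -9    18  -24 ]
R2 -> R2 + 36·R1
  [ 1  1/4  -1/2  2/3 ]
  [ 0    0     0    0 ]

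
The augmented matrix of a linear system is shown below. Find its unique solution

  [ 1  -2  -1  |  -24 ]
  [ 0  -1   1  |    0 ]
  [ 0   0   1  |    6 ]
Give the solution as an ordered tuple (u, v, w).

(-6, 6, 6)

r2 ← -1·r2
  [ 1  -2  -1  |  -24 ]
  [ 0   1  -1  |    0 ]
  [ 0   0   1  |    6 ]
r2 ← r2 + r3
  [ 1  -2  -1  |  -24 ]
  [ 0   1   0  |    6 ]
  [ 0   0   1  |    6 ]
r1 ← r1 + r3
  [ 1  -2  0  |  -18 ]
  [ 0   1  0  |    6 ]
  [ 0   0  1  |    6 ]
r1 ← r1 + 2·r2
  [ 1  0  0  |  -6 ]
  [ 0  1  0  |   6 ]
  [ 0  0  1  |   6 ]
Reading off the last column: u = -6, v = 6, w = 6.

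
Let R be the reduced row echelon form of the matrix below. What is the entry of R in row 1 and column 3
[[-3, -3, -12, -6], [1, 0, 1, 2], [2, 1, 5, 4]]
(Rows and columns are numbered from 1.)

Multiply r1 by -1/3.
  [ 1  1  4  2 ]
  [ 1  0  1  2 ]
  [ 2  1  5  4 ]
Subtract r1 from r2.
  [ 1   1   4  2 ]
  [ 0  -1  -3  0 ]
  [ 2   1   5  4 ]
Subtract 2 times r1 from r3.
  [ 1   1   4  2 ]
  [ 0  -1  -3  0 ]
  [ 0  -1  -3  0 ]
Multiply r2 by -1.
  [ 1   1   4  2 ]
  [ 0   1   3  0 ]
  [ 0  -1  -3  0 ]
Add r2 to r3.
  [ 1  1  4  2 ]
  [ 0  1  3  0 ]
  [ 0  0  0  0 ]
Subtract r2 from r1.
  [ 1  0  1  2 ]
  [ 0  1  3  0 ]
  [ 0  0  0  0 ]

1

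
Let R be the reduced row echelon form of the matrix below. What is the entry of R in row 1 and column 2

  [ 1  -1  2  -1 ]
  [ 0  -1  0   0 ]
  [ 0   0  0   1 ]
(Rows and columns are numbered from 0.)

ρ2 ← -1·ρ2
  [ 1  -1  2  -1 ]
  [ 0   1  0   0 ]
  [ 0   0  0   1 ]
ρ1 ← ρ1 + ρ3
  [ 1  -1  2  0 ]
  [ 0   1  0  0 ]
  [ 0   0  0  1 ]
ρ1 ← ρ1 + ρ2
  [ 1  0  2  0 ]
  [ 0  1  0  0 ]
  [ 0  0  0  1 ]

0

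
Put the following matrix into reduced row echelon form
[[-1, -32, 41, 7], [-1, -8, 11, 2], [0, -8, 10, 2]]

[[1, 0, -1, 0], [0, 1, -5/4, 0], [0, 0, 0, 1]]

ρ1 → -1·ρ1
  [  1  32  -41  -7 ]
  [ -1  -8   11   2 ]
  [  0  -8   10   2 ]
ρ2 → ρ2 + ρ1
  [ 1  32  -41  -7 ]
  [ 0  24  -30  -5 ]
  [ 0  -8   10   2 ]
ρ2 → 1/24·ρ2
  [ 1  32   -41     -7 ]
  [ 0   1  -5/4  -5/24 ]
  [ 0  -8    10      2 ]
ρ3 → ρ3 + 8·ρ2
  [ 1  32   -41     -7 ]
  [ 0   1  -5/4  -5/24 ]
  [ 0   0     0    1/3 ]
ρ3 → 3·ρ3
  [ 1  32   -41     -7 ]
  [ 0   1  -5/4  -5/24 ]
  [ 0   0     0      1 ]
ρ2 → ρ2 + 5/24·ρ3
  [ 1  32   -41  -7 ]
  [ 0   1  -5/4   0 ]
  [ 0   0     0   1 ]
ρ1 → ρ1 + 7·ρ3
  [ 1  32   -41  0 ]
  [ 0   1  -5/4  0 ]
  [ 0   0     0  1 ]
ρ1 → ρ1 − 32·ρ2
  [ 1  0    -1  0 ]
  [ 0  1  -5/4  0 ]
  [ 0  0     0  1 ]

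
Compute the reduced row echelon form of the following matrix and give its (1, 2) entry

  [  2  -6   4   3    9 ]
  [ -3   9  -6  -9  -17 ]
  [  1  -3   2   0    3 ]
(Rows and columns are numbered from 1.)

-3

R1 → 1/2·R1
  [  1  -3   2  3/2  9/2 ]
  [ -3   9  -6   -9  -17 ]
  [  1  -3   2    0    3 ]
R2 → R2 + 3·R1
  [ 1  -3  2   3/2   9/2 ]
  [ 0   0  0  -9/2  -7/2 ]
  [ 1  -3  2     0     3 ]
R3 → R3 − R1
  [ 1  -3  2   3/2   9/2 ]
  [ 0   0  0  -9/2  -7/2 ]
  [ 0   0  0  -3/2  -3/2 ]
R2 → -2/9·R2
  [ 1  -3  2   3/2   9/2 ]
  [ 0   0  0     1   7/9 ]
  [ 0   0  0  -3/2  -3/2 ]
R3 → R3 + 3/2·R2
  [ 1  -3  2  3/2   9/2 ]
  [ 0   0  0    1   7/9 ]
  [ 0   0  0    0  -1/3 ]
R3 → -3·R3
  [ 1  -3  2  3/2  9/2 ]
  [ 0   0  0    1  7/9 ]
  [ 0   0  0    0    1 ]
R2 → R2 − 7/9·R3
  [ 1  -3  2  3/2  9/2 ]
  [ 0   0  0    1    0 ]
  [ 0   0  0    0    1 ]
R1 → R1 − 9/2·R3
  [ 1  -3  2  3/2  0 ]
  [ 0   0  0    1  0 ]
  [ 0   0  0    0  1 ]
R1 → R1 − 3/2·R2
  [ 1  -3  2  0  0 ]
  [ 0   0  0  1  0 ]
  [ 0   0  0  0  1 ]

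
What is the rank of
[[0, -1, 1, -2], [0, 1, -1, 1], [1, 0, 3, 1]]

Swap R1 and R3.
  [ 1   0   3   1 ]
  [ 0   1  -1   1 ]
  [ 0  -1   1  -2 ]
Add R2 to R3.
  [ 1  0   3   1 ]
  [ 0  1  -1   1 ]
  [ 0  0   0  -1 ]
Multiply R3 by -1.
  [ 1  0   3  1 ]
  [ 0  1  -1  1 ]
  [ 0  0   0  1 ]
Subtract R3 from R2.
  [ 1  0   3  1 ]
  [ 0  1  -1  0 ]
  [ 0  0   0  1 ]
Subtract R3 from R1.
  [ 1  0   3  0 ]
  [ 0  1  -1  0 ]
  [ 0  0   0  1 ]
The reduced form has 3 nonzero rows.

rank = 3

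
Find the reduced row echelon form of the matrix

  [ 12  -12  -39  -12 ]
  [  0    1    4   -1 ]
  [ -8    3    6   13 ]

[[1, 0, 3/4, -2], [0, 1, 4, -1], [0, 0, 0, 0]]

r1 := 1/12·r1
r3 := r3 + 8·r1
r3 := r3 + 5·r2
r1 := r1 + r2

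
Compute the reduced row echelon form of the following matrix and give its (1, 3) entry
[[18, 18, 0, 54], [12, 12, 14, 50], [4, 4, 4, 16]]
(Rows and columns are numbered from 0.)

1

r1 → 1/18·r1
  [  1   1   0   3 ]
  [ 12  12  14  50 ]
  [  4   4   4  16 ]
r2 → r2 − 12·r1
  [ 1  1   0   3 ]
  [ 0  0  14  14 ]
  [ 4  4   4  16 ]
r3 → r3 − 4·r1
  [ 1  1   0   3 ]
  [ 0  0  14  14 ]
  [ 0  0   4   4 ]
r2 → 1/14·r2
  [ 1  1  0  3 ]
  [ 0  0  1  1 ]
  [ 0  0  4  4 ]
r3 → r3 − 4·r2
  [ 1  1  0  3 ]
  [ 0  0  1  1 ]
  [ 0  0  0  0 ]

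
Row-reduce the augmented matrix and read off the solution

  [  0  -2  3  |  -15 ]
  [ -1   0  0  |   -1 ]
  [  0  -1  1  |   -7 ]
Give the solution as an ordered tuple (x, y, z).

R1 <=> R2
R1 ← -1·R1
R2 ← -1/2·R2
R3 ← R3 + R2
R3 ← -2·R3
R2 ← R2 + 3/2·R3
Reading off the last column: x = 1, y = 6, z = -1.

(1, 6, -1)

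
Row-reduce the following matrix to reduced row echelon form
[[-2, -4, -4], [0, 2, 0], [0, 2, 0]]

[[1, 0, 2], [0, 1, 0], [0, 0, 0]]

R1 -> -1/2·R1
  [ 1  2  2 ]
  [ 0  2  0 ]
  [ 0  2  0 ]
R2 -> 1/2·R2
  [ 1  2  2 ]
  [ 0  1  0 ]
  [ 0  2  0 ]
R3 -> R3 − 2·R2
  [ 1  2  2 ]
  [ 0  1  0 ]
  [ 0  0  0 ]
R1 -> R1 − 2·R2
  [ 1  0  2 ]
  [ 0  1  0 ]
  [ 0  0  0 ]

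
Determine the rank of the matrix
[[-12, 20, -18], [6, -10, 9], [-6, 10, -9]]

rank = 1

R1 ← -1/12·R1
  [  1  -5/3  3/2 ]
  [  6   -10    9 ]
  [ -6    10   -9 ]
R2 ← R2 − 6·R1
  [  1  -5/3  3/2 ]
  [  0     0    0 ]
  [ -6    10   -9 ]
R3 ← R3 + 6·R1
  [ 1  -5/3  3/2 ]
  [ 0     0    0 ]
  [ 0     0    0 ]
The reduced form has 1 nonzero row.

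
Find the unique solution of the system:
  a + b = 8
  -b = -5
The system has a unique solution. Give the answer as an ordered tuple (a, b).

(3, 5)

Form the augmented matrix and row-reduce:
  [ 1   1  |   8 ]
  [ 0  -1  |  -5 ]
R2 -> -1·R2
  [ 1  1  |  8 ]
  [ 0  1  |  5 ]
R1 -> R1 − R2
  [ 1  0  |  3 ]
  [ 0  1  |  5 ]
Reading off the last column: a = 3, b = 5.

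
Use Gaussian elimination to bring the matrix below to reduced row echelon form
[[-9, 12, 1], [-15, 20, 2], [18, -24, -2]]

[[1, -4/3, 0], [0, 0, 1], [0, 0, 0]]

ρ1 := -1/9·ρ1
  [   1  -4/3  -1/9 ]
  [ -15    20     2 ]
  [  18   -24    -2 ]
ρ2 := ρ2 + 15·ρ1
  [  1  -4/3  -1/9 ]
  [  0     0   1/3 ]
  [ 18   -24    -2 ]
ρ3 := ρ3 − 18·ρ1
  [ 1  -4/3  -1/9 ]
  [ 0     0   1/3 ]
  [ 0     0     0 ]
ρ2 := 3·ρ2
  [ 1  -4/3  -1/9 ]
  [ 0     0     1 ]
  [ 0     0     0 ]
ρ1 := ρ1 + 1/9·ρ2
  [ 1  -4/3  0 ]
  [ 0     0  1 ]
  [ 0     0  0 ]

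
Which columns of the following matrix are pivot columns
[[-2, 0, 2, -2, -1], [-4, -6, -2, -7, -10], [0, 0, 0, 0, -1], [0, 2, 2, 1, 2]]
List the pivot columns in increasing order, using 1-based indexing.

ρ1 := -1/2·ρ1
  [  1   0  -1   1  1/2 ]
  [ -4  -6  -2  -7  -10 ]
  [  0   0   0   0   -1 ]
  [  0   2   2   1    2 ]
ρ2 := ρ2 + 4·ρ1
  [ 1   0  -1   1  1/2 ]
  [ 0  -6  -6  -3   -8 ]
  [ 0   0   0   0   -1 ]
  [ 0   2   2   1    2 ]
ρ2 := -1/6·ρ2
  [ 1  0  -1    1  1/2 ]
  [ 0  1   1  1/2  4/3 ]
  [ 0  0   0    0   -1 ]
  [ 0  2   2    1    2 ]
ρ4 := ρ4 − 2·ρ2
  [ 1  0  -1    1   1/2 ]
  [ 0  1   1  1/2   4/3 ]
  [ 0  0   0    0    -1 ]
  [ 0  0   0    0  -2/3 ]
ρ3 := -1·ρ3
  [ 1  0  -1    1   1/2 ]
  [ 0  1   1  1/2   4/3 ]
  [ 0  0   0    0     1 ]
  [ 0  0   0    0  -2/3 ]
ρ4 := ρ4 + 2/3·ρ3
  [ 1  0  -1    1  1/2 ]
  [ 0  1   1  1/2  4/3 ]
  [ 0  0   0    0    1 ]
  [ 0  0   0    0    0 ]
ρ2 := ρ2 − 4/3·ρ3
  [ 1  0  -1    1  1/2 ]
  [ 0  1   1  1/2    0 ]
  [ 0  0   0    0    1 ]
  [ 0  0   0    0    0 ]
ρ1 := ρ1 − 1/2·ρ3
  [ 1  0  -1    1  0 ]
  [ 0  1   1  1/2  0 ]
  [ 0  0   0    0  1 ]
  [ 0  0   0    0  0 ]
Pivot columns are the columns containing a leading 1.

1, 2, 5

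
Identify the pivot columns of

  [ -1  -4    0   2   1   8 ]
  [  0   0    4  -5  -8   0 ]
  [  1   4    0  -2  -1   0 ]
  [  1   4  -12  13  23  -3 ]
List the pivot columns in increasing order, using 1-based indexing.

r1 := -1·r1
  [ 1  4    0  -2  -1  -8 ]
  [ 0  0    4  -5  -8   0 ]
  [ 1  4    0  -2  -1   0 ]
  [ 1  4  -12  13  23  -3 ]
r3 := r3 − r1
  [ 1  4    0  -2  -1  -8 ]
  [ 0  0    4  -5  -8   0 ]
  [ 0  0    0   0   0   8 ]
  [ 1  4  -12  13  23  -3 ]
r4 := r4 − r1
  [ 1  4    0  -2  -1  -8 ]
  [ 0  0    4  -5  -8   0 ]
  [ 0  0    0   0   0   8 ]
  [ 0  0  -12  15  24   5 ]
r2 := 1/4·r2
  [ 1  4    0    -2  -1  -8 ]
  [ 0  0    1  -5/4  -2   0 ]
  [ 0  0    0     0   0   8 ]
  [ 0  0  -12    15  24   5 ]
r4 := r4 + 12·r2
  [ 1  4  0    -2  -1  -8 ]
  [ 0  0  1  -5/4  -2   0 ]
  [ 0  0  0     0   0   8 ]
  [ 0  0  0     0   0   5 ]
r3 := 1/8·r3
  [ 1  4  0    -2  -1  -8 ]
  [ 0  0  1  -5/4  -2   0 ]
  [ 0  0  0     0   0   1 ]
  [ 0  0  0     0   0   5 ]
r4 := r4 − 5·r3
  [ 1  4  0    -2  -1  -8 ]
  [ 0  0  1  -5/4  -2   0 ]
  [ 0  0  0     0   0   1 ]
  [ 0  0  0     0   0   0 ]
r1 := r1 + 8·r3
  [ 1  4  0    -2  -1  0 ]
  [ 0  0  1  -5/4  -2  0 ]
  [ 0  0  0     0   0  1 ]
  [ 0  0  0     0   0  0 ]
Pivot columns are the columns containing a leading 1.

1, 3, 6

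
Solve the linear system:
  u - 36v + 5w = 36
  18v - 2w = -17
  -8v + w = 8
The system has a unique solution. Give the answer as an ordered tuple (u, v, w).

Form the augmented matrix and row-reduce:
  [ 1  -36   5  |   36 ]
  [ 0   18  -2  |  -17 ]
  [ 0   -8   1  |    8 ]
r2 := 1/18·r2
  [ 1  -36     5  |      36 ]
  [ 0    1  -1/9  |  -17/18 ]
  [ 0   -8     1  |       8 ]
r3 := r3 + 8·r2
  [ 1  -36     5  |      36 ]
  [ 0    1  -1/9  |  -17/18 ]
  [ 0    0   1/9  |     4/9 ]
r3 := 9·r3
  [ 1  -36     5  |      36 ]
  [ 0    1  -1/9  |  -17/18 ]
  [ 0    0     1  |       4 ]
r2 := r2 + 1/9·r3
  [ 1  -36  5  |    36 ]
  [ 0    1  0  |  -1/2 ]
  [ 0    0  1  |     4 ]
r1 := r1 − 5·r3
  [ 1  -36  0  |    16 ]
  [ 0    1  0  |  -1/2 ]
  [ 0    0  1  |     4 ]
r1 := r1 + 36·r2
  [ 1  0  0  |    -2 ]
  [ 0  1  0  |  -1/2 ]
  [ 0  0  1  |     4 ]
Reading off the last column: u = -2, v = -1/2, w = 4.

(-2, -1/2, 4)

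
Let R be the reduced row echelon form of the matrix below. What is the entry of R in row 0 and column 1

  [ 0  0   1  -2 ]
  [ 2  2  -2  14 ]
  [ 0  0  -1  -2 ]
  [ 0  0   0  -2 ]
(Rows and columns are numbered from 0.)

1

Swap ρ1 and ρ2.
  [ 2  2  -2  14 ]
  [ 0  0   1  -2 ]
  [ 0  0  -1  -2 ]
  [ 0  0   0  -2 ]
Multiply ρ1 by 1/2.
  [ 1  1  -1   7 ]
  [ 0  0   1  -2 ]
  [ 0  0  -1  -2 ]
  [ 0  0   0  -2 ]
Add ρ2 to ρ3.
  [ 1  1  -1   7 ]
  [ 0  0   1  -2 ]
  [ 0  0   0  -4 ]
  [ 0  0   0  -2 ]
Multiply ρ3 by -1/4.
  [ 1  1  -1   7 ]
  [ 0  0   1  -2 ]
  [ 0  0   0   1 ]
  [ 0  0   0  -2 ]
Add 2 times ρ3 to ρ4.
  [ 1  1  -1   7 ]
  [ 0  0   1  -2 ]
  [ 0  0   0   1 ]
  [ 0  0   0   0 ]
Add 2 times ρ3 to ρ2.
  [ 1  1  -1  7 ]
  [ 0  0   1  0 ]
  [ 0  0   0  1 ]
  [ 0  0   0  0 ]
Subtract 7 times ρ3 from ρ1.
  [ 1  1  -1  0 ]
  [ 0  0   1  0 ]
  [ 0  0   0  1 ]
  [ 0  0   0  0 ]
Add ρ2 to ρ1.
  [ 1  1  0  0 ]
  [ 0  0  1  0 ]
  [ 0  0  0  1 ]
  [ 0  0  0  0 ]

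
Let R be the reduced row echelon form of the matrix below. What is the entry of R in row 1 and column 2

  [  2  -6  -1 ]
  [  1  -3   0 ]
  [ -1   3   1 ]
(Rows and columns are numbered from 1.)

Multiply r1 by 1/2.
  [  1  -3  -1/2 ]
  [  1  -3     0 ]
  [ -1   3     1 ]
Subtract r1 from r2.
  [  1  -3  -1/2 ]
  [  0   0   1/2 ]
  [ -1   3     1 ]
Add r1 to r3.
  [ 1  -3  -1/2 ]
  [ 0   0   1/2 ]
  [ 0   0   1/2 ]
Multiply r2 by 2.
  [ 1  -3  -1/2 ]
  [ 0   0     1 ]
  [ 0   0   1/2 ]
Subtract 1/2 times r2 from r3.
  [ 1  -3  -1/2 ]
  [ 0   0     1 ]
  [ 0   0     0 ]
Add 1/2 times r2 to r1.
  [ 1  -3  0 ]
  [ 0   0  1 ]
  [ 0   0  0 ]

-3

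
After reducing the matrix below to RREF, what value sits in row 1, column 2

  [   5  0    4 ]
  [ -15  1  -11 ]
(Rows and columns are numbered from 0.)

Multiply ρ1 by 1/5.
Add 15 times ρ1 to ρ2.

1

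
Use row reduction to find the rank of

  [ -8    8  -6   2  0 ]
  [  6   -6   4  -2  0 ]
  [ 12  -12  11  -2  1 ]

rank = 3

Multiply r1 by -1/8.
  [  1   -1  3/4  -1/4  0 ]
  [  6   -6    4    -2  0 ]
  [ 12  -12   11    -2  1 ]
Subtract 6 times r1 from r2.
  [  1   -1   3/4  -1/4  0 ]
  [  0    0  -1/2  -1/2  0 ]
  [ 12  -12    11    -2  1 ]
Subtract 12 times r1 from r3.
  [ 1  -1   3/4  -1/4  0 ]
  [ 0   0  -1/2  -1/2  0 ]
  [ 0   0     2     1  1 ]
Multiply r2 by -2.
  [ 1  -1  3/4  -1/4  0 ]
  [ 0   0    1     1  0 ]
  [ 0   0    2     1  1 ]
Subtract 2 times r2 from r3.
  [ 1  -1  3/4  -1/4  0 ]
  [ 0   0    1     1  0 ]
  [ 0   0    0    -1  1 ]
Multiply r3 by -1.
  [ 1  -1  3/4  -1/4   0 ]
  [ 0   0    1     1   0 ]
  [ 0   0    0     1  -1 ]
Subtract r3 from r2.
  [ 1  -1  3/4  -1/4   0 ]
  [ 0   0    1     0   1 ]
  [ 0   0    0     1  -1 ]
Add 1/4 times r3 to r1.
  [ 1  -1  3/4  0  -1/4 ]
  [ 0   0    1  0     1 ]
  [ 0   0    0  1    -1 ]
Subtract 3/4 times r2 from r1.
  [ 1  -1  0  0  -1 ]
  [ 0   0  1  0   1 ]
  [ 0   0  0  1  -1 ]
The reduced form has 3 nonzero rows.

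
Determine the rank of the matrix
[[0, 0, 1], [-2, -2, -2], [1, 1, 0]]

rank = 2

Swap R1 and R2.
  [ -2  -2  -2 ]
  [  0   0   1 ]
  [  1   1   0 ]
Multiply R1 by -1/2.
  [ 1  1  1 ]
  [ 0  0  1 ]
  [ 1  1  0 ]
Subtract R1 from R3.
  [ 1  1   1 ]
  [ 0  0   1 ]
  [ 0  0  -1 ]
Add R2 to R3.
  [ 1  1  1 ]
  [ 0  0  1 ]
  [ 0  0  0 ]
Subtract R2 from R1.
  [ 1  1  0 ]
  [ 0  0  1 ]
  [ 0  0  0 ]
The reduced form has 2 nonzero rows.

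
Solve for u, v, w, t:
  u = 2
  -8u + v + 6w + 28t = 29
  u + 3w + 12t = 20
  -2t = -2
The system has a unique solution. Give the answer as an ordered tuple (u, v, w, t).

(2, 5, 2, 1)

Form the augmented matrix and row-reduce:
  [  1  0  0   0  |   2 ]
  [ -8  1  6  28  |  29 ]
  [  1  0  3  12  |  20 ]
  [  0  0  0  -2  |  -2 ]
r2 -> r2 + 8·r1
  [ 1  0  0   0  |   2 ]
  [ 0  1  6  28  |  45 ]
  [ 1  0  3  12  |  20 ]
  [ 0  0  0  -2  |  -2 ]
r3 -> r3 − r1
  [ 1  0  0   0  |   2 ]
  [ 0  1  6  28  |  45 ]
  [ 0  0  3  12  |  18 ]
  [ 0  0  0  -2  |  -2 ]
r3 -> 1/3·r3
  [ 1  0  0   0  |   2 ]
  [ 0  1  6  28  |  45 ]
  [ 0  0  1   4  |   6 ]
  [ 0  0  0  -2  |  -2 ]
r4 -> -1/2·r4
  [ 1  0  0   0  |   2 ]
  [ 0  1  6  28  |  45 ]
  [ 0  0  1   4  |   6 ]
  [ 0  0  0   1  |   1 ]
r3 -> r3 − 4·r4
  [ 1  0  0   0  |   2 ]
  [ 0  1  6  28  |  45 ]
  [ 0  0  1   0  |   2 ]
  [ 0  0  0   1  |   1 ]
r2 -> r2 − 28·r4
  [ 1  0  0  0  |   2 ]
  [ 0  1  6  0  |  17 ]
  [ 0  0  1  0  |   2 ]
  [ 0  0  0  1  |   1 ]
r2 -> r2 − 6·r3
  [ 1  0  0  0  |  2 ]
  [ 0  1  0  0  |  5 ]
  [ 0  0  1  0  |  2 ]
  [ 0  0  0  1  |  1 ]
Reading off the last column: u = 2, v = 5, w = 2, t = 1.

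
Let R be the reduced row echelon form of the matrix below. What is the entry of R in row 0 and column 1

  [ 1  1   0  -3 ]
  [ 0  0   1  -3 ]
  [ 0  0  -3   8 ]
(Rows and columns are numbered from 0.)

1

ρ3 := ρ3 + 3·ρ2
ρ3 := -1·ρ3
ρ2 := ρ2 + 3·ρ3
ρ1 := ρ1 + 3·ρ3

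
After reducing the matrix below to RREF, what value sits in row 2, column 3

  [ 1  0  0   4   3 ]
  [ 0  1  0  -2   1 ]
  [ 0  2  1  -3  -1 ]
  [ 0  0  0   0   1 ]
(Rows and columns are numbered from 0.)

1

R3 ← R3 − 2·R2
  [ 1  0  0   4   3 ]
  [ 0  1  0  -2   1 ]
  [ 0  0  1   1  -3 ]
  [ 0  0  0   0   1 ]
R3 ← R3 + 3·R4
  [ 1  0  0   4  3 ]
  [ 0  1  0  -2  1 ]
  [ 0  0  1   1  0 ]
  [ 0  0  0   0  1 ]
R2 ← R2 − R4
  [ 1  0  0   4  3 ]
  [ 0  1  0  -2  0 ]
  [ 0  0  1   1  0 ]
  [ 0  0  0   0  1 ]
R1 ← R1 − 3·R4
  [ 1  0  0   4  0 ]
  [ 0  1  0  -2  0 ]
  [ 0  0  1   1  0 ]
  [ 0  0  0   0  1 ]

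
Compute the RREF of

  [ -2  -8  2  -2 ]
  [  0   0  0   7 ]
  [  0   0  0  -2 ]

R1 := -1/2·R1
R2 := 1/7·R2
R3 := R3 + 2·R2
R1 := R1 − R2

[[1, 4, -1, 0], [0, 0, 0, 1], [0, 0, 0, 0]]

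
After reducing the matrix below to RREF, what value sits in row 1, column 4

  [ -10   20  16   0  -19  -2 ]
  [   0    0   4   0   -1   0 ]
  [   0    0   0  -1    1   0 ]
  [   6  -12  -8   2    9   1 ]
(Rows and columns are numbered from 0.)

Multiply R1 by -1/10.
  [ 1   -2  -8/5   0  19/10  1/5 ]
  [ 0    0     4   0     -1    0 ]
  [ 0    0     0  -1      1    0 ]
  [ 6  -12    -8   2      9    1 ]
Subtract 6 times R1 from R4.
  [ 1  -2  -8/5   0  19/10   1/5 ]
  [ 0   0     4   0     -1     0 ]
  [ 0   0     0  -1      1     0 ]
  [ 0   0   8/5   2  -12/5  -1/5 ]
Multiply R2 by 1/4.
  [ 1  -2  -8/5   0  19/10   1/5 ]
  [ 0   0     1   0   -1/4     0 ]
  [ 0   0     0  -1      1     0 ]
  [ 0   0   8/5   2  -12/5  -1/5 ]
Subtract 8/5 times R2 from R4.
  [ 1  -2  -8/5   0  19/10   1/5 ]
  [ 0   0     1   0   -1/4     0 ]
  [ 0   0     0  -1      1     0 ]
  [ 0   0     0   2     -2  -1/5 ]
Multiply R3 by -1.
  [ 1  -2  -8/5  0  19/10   1/5 ]
  [ 0   0     1  0   -1/4     0 ]
  [ 0   0     0  1     -1     0 ]
  [ 0   0     0  2     -2  -1/5 ]
Subtract 2 times R3 from R4.
  [ 1  -2  -8/5  0  19/10   1/5 ]
  [ 0   0     1  0   -1/4     0 ]
  [ 0   0     0  1     -1     0 ]
  [ 0   0     0  0      0  -1/5 ]
Multiply R4 by -5.
  [ 1  -2  -8/5  0  19/10  1/5 ]
  [ 0   0     1  0   -1/4    0 ]
  [ 0   0     0  1     -1    0 ]
  [ 0   0     0  0      0    1 ]
Subtract 1/5 times R4 from R1.
  [ 1  -2  -8/5  0  19/10  0 ]
  [ 0   0     1  0   -1/4  0 ]
  [ 0   0     0  1     -1  0 ]
  [ 0   0     0  0      0  1 ]
Add 8/5 times R2 to R1.
  [ 1  -2  0  0   3/2  0 ]
  [ 0   0  1  0  -1/4  0 ]
  [ 0   0  0  1    -1  0 ]
  [ 0   0  0  0     0  1 ]

-1/4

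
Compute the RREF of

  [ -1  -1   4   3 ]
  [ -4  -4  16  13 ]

[[1, 1, -4, 0], [0, 0, 0, 1]]

r1 ← -1·r1
  [  1   1  -4  -3 ]
  [ -4  -4  16  13 ]
r2 ← r2 + 4·r1
  [ 1  1  -4  -3 ]
  [ 0  0   0   1 ]
r1 ← r1 + 3·r2
  [ 1  1  -4  0 ]
  [ 0  0   0  1 ]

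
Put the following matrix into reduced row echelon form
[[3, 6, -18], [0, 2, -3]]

Multiply ρ1 by 1/3.
Multiply ρ2 by 1/2.
Subtract 2 times ρ2 from ρ1.

[[1, 0, -3], [0, 1, -3/2]]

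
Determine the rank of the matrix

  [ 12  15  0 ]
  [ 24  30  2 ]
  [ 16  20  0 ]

rank = 2

Multiply R1 by 1/12.
  [  1  5/4  0 ]
  [ 24   30  2 ]
  [ 16   20  0 ]
Subtract 24 times R1 from R2.
  [  1  5/4  0 ]
  [  0    0  2 ]
  [ 16   20  0 ]
Subtract 16 times R1 from R3.
  [ 1  5/4  0 ]
  [ 0    0  2 ]
  [ 0    0  0 ]
Multiply R2 by 1/2.
  [ 1  5/4  0 ]
  [ 0    0  1 ]
  [ 0    0  0 ]
The reduced form has 2 nonzero rows.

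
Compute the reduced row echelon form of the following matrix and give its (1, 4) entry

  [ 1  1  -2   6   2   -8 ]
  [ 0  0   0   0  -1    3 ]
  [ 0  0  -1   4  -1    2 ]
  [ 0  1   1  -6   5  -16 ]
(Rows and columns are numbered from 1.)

0

R2 ↔ R4
  [ 1  1  -2   6   2   -8 ]
  [ 0  1   1  -6   5  -16 ]
  [ 0  0  -1   4  -1    2 ]
  [ 0  0   0   0  -1    3 ]
R3 -> -1·R3
  [ 1  1  -2   6   2   -8 ]
  [ 0  1   1  -6   5  -16 ]
  [ 0  0   1  -4   1   -2 ]
  [ 0  0   0   0  -1    3 ]
R4 -> -1·R4
  [ 1  1  -2   6  2   -8 ]
  [ 0  1   1  -6  5  -16 ]
  [ 0  0   1  -4  1   -2 ]
  [ 0  0   0   0  1   -3 ]
R3 -> R3 − R4
  [ 1  1  -2   6  2   -8 ]
  [ 0  1   1  -6  5  -16 ]
  [ 0  0   1  -4  0    1 ]
  [ 0  0   0   0  1   -3 ]
R2 -> R2 − 5·R4
  [ 1  1  -2   6  2  -8 ]
  [ 0  1   1  -6  0  -1 ]
  [ 0  0   1  -4  0   1 ]
  [ 0  0   0   0  1  -3 ]
R1 -> R1 − 2·R4
  [ 1  1  -2   6  0  -2 ]
  [ 0  1   1  -6  0  -1 ]
  [ 0  0   1  -4  0   1 ]
  [ 0  0   0   0  1  -3 ]
R2 -> R2 − R3
  [ 1  1  -2   6  0  -2 ]
  [ 0  1   0  -2  0  -2 ]
  [ 0  0   1  -4  0   1 ]
  [ 0  0   0   0  1  -3 ]
R1 -> R1 + 2·R3
  [ 1  1  0  -2  0   0 ]
  [ 0  1  0  -2  0  -2 ]
  [ 0  0  1  -4  0   1 ]
  [ 0  0  0   0  1  -3 ]
R1 -> R1 − R2
  [ 1  0  0   0  0   2 ]
  [ 0  1  0  -2  0  -2 ]
  [ 0  0  1  -4  0   1 ]
  [ 0  0  0   0  1  -3 ]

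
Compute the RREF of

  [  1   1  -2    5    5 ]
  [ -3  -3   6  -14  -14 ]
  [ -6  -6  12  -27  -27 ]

R2 -> R2 + 3·R1
R3 -> R3 + 6·R1
R3 -> R3 − 3·R2
R1 -> R1 − 5·R2

[[1, 1, -2, 0, 0], [0, 0, 0, 1, 1], [0, 0, 0, 0, 0]]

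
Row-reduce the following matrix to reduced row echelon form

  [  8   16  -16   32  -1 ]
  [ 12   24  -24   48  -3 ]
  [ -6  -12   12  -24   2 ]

[[1, 2, -2, 4, 0], [0, 0, 0, 0, 1], [0, 0, 0, 0, 0]]

R1 ← 1/8·R1
  [  1    2   -2    4  -1/8 ]
  [ 12   24  -24   48    -3 ]
  [ -6  -12   12  -24     2 ]
R2 ← R2 − 12·R1
  [  1    2  -2    4  -1/8 ]
  [  0    0   0    0  -3/2 ]
  [ -6  -12  12  -24     2 ]
R3 ← R3 + 6·R1
  [ 1  2  -2  4  -1/8 ]
  [ 0  0   0  0  -3/2 ]
  [ 0  0   0  0   5/4 ]
R2 ← -2/3·R2
  [ 1  2  -2  4  -1/8 ]
  [ 0  0   0  0     1 ]
  [ 0  0   0  0   5/4 ]
R3 ← R3 − 5/4·R2
  [ 1  2  -2  4  -1/8 ]
  [ 0  0   0  0     1 ]
  [ 0  0   0  0     0 ]
R1 ← R1 + 1/8·R2
  [ 1  2  -2  4  0 ]
  [ 0  0   0  0  1 ]
  [ 0  0   0  0  0 ]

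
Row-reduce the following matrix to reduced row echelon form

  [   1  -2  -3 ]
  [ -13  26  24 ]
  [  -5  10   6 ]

[[1, -2, 0], [0, 0, 1], [0, 0, 0]]

Add 13 times R1 to R2.
  [  1  -2   -3 ]
  [  0   0  -15 ]
  [ -5  10    6 ]
Add 5 times R1 to R3.
  [ 1  -2   -3 ]
  [ 0   0  -15 ]
  [ 0   0   -9 ]
Multiply R2 by -1/15.
  [ 1  -2  -3 ]
  [ 0   0   1 ]
  [ 0   0  -9 ]
Add 9 times R2 to R3.
  [ 1  -2  -3 ]
  [ 0   0   1 ]
  [ 0   0   0 ]
Add 3 times R2 to R1.
  [ 1  -2  0 ]
  [ 0   0  1 ]
  [ 0   0  0 ]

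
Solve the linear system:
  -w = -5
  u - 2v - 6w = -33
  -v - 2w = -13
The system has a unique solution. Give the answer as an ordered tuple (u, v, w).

(3, 3, 5)

Form the augmented matrix and row-reduce:
  [ 0   0  -1  |   -5 ]
  [ 1  -2  -6  |  -33 ]
  [ 0  -1  -2  |  -13 ]
R1 ↔ R2
  [ 1  -2  -6  |  -33 ]
  [ 0   0  -1  |   -5 ]
  [ 0  -1  -2  |  -13 ]
R2 ↔ R3
  [ 1  -2  -6  |  -33 ]
  [ 0  -1  -2  |  -13 ]
  [ 0   0  -1  |   -5 ]
R2 -> -1·R2
  [ 1  -2  -6  |  -33 ]
  [ 0   1   2  |   13 ]
  [ 0   0  -1  |   -5 ]
R3 -> -1·R3
  [ 1  -2  -6  |  -33 ]
  [ 0   1   2  |   13 ]
  [ 0   0   1  |    5 ]
R2 -> R2 − 2·R3
  [ 1  -2  -6  |  -33 ]
  [ 0   1   0  |    3 ]
  [ 0   0   1  |    5 ]
R1 -> R1 + 6·R3
  [ 1  -2  0  |  -3 ]
  [ 0   1  0  |   3 ]
  [ 0   0  1  |   5 ]
R1 -> R1 + 2·R2
  [ 1  0  0  |  3 ]
  [ 0  1  0  |  3 ]
  [ 0  0  1  |  5 ]
Reading off the last column: u = 3, v = 3, w = 5.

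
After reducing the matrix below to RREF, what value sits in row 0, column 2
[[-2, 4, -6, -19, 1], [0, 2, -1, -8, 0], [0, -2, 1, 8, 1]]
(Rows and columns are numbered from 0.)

ρ1 ← -1/2·ρ1
  [ 1  -2   3  19/2  -1/2 ]
  [ 0   2  -1    -8     0 ]
  [ 0  -2   1     8     1 ]
ρ2 ← 1/2·ρ2
  [ 1  -2     3  19/2  -1/2 ]
  [ 0   1  -1/2    -4     0 ]
  [ 0  -2     1     8     1 ]
ρ3 ← ρ3 + 2·ρ2
  [ 1  -2     3  19/2  -1/2 ]
  [ 0   1  -1/2    -4     0 ]
  [ 0   0     0     0     1 ]
ρ1 ← ρ1 + 1/2·ρ3
  [ 1  -2     3  19/2  0 ]
  [ 0   1  -1/2    -4  0 ]
  [ 0   0     0     0  1 ]
ρ1 ← ρ1 + 2·ρ2
  [ 1  0     2  3/2  0 ]
  [ 0  1  -1/2   -4  0 ]
  [ 0  0     0    0  1 ]

2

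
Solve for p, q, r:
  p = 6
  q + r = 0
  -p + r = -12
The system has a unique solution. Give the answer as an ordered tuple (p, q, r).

Form the augmented matrix and row-reduce:
  [  1  0  0  |    6 ]
  [  0  1  1  |    0 ]
  [ -1  0  1  |  -12 ]
r3 -> r3 + r1
  [ 1  0  0  |   6 ]
  [ 0  1  1  |   0 ]
  [ 0  0  1  |  -6 ]
r2 -> r2 − r3
  [ 1  0  0  |   6 ]
  [ 0  1  0  |   6 ]
  [ 0  0  1  |  -6 ]
Reading off the last column: p = 6, q = 6, r = -6.

(6, 6, -6)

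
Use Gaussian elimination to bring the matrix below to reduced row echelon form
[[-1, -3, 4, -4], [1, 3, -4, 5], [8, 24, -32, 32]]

Multiply R1 by -1.
  [ 1   3   -4   4 ]
  [ 1   3   -4   5 ]
  [ 8  24  -32  32 ]
Subtract R1 from R2.
  [ 1   3   -4   4 ]
  [ 0   0    0   1 ]
  [ 8  24  -32  32 ]
Subtract 8 times R1 from R3.
  [ 1  3  -4  4 ]
  [ 0  0   0  1 ]
  [ 0  0   0  0 ]
Subtract 4 times R2 from R1.
  [ 1  3  -4  0 ]
  [ 0  0   0  1 ]
  [ 0  0   0  0 ]

[[1, 3, -4, 0], [0, 0, 0, 1], [0, 0, 0, 0]]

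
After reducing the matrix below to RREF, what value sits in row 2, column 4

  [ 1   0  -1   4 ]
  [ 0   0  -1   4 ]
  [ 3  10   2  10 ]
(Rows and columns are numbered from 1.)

R3 → R3 − 3·R1
  [ 1   0  -1   4 ]
  [ 0   0  -1   4 ]
  [ 0  10   5  -2 ]
R2 <=> R3
  [ 1   0  -1   4 ]
  [ 0  10   5  -2 ]
  [ 0   0  -1   4 ]
R2 → 1/10·R2
  [ 1  0   -1     4 ]
  [ 0  1  1/2  -1/5 ]
  [ 0  0   -1     4 ]
R3 → -1·R3
  [ 1  0   -1     4 ]
  [ 0  1  1/2  -1/5 ]
  [ 0  0    1    -4 ]
R2 → R2 − 1/2·R3
  [ 1  0  -1    4 ]
  [ 0  1   0  9/5 ]
  [ 0  0   1   -4 ]
R1 → R1 + R3
  [ 1  0  0    0 ]
  [ 0  1  0  9/5 ]
  [ 0  0  1   -4 ]

9/5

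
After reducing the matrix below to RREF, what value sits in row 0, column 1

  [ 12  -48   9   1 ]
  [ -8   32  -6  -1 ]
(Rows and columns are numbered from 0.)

ρ1 → 1/12·ρ1
  [  1  -4  3/4  1/12 ]
  [ -8  32   -6    -1 ]
ρ2 → ρ2 + 8·ρ1
  [ 1  -4  3/4  1/12 ]
  [ 0   0    0  -1/3 ]
ρ2 → -3·ρ2
  [ 1  -4  3/4  1/12 ]
  [ 0   0    0     1 ]
ρ1 → ρ1 − 1/12·ρ2
  [ 1  -4  3/4  0 ]
  [ 0   0    0  1 ]

-4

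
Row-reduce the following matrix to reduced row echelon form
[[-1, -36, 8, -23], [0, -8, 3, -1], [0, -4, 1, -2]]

Multiply R1 by -1.
  [ 1  36  -8  23 ]
  [ 0  -8   3  -1 ]
  [ 0  -4   1  -2 ]
Multiply R2 by -1/8.
  [ 1  36    -8   23 ]
  [ 0   1  -3/8  1/8 ]
  [ 0  -4     1   -2 ]
Add 4 times R2 to R3.
  [ 1  36    -8    23 ]
  [ 0   1  -3/8   1/8 ]
  [ 0   0  -1/2  -3/2 ]
Multiply R3 by -2.
  [ 1  36    -8   23 ]
  [ 0   1  -3/8  1/8 ]
  [ 0   0     1    3 ]
Add 3/8 times R3 to R2.
  [ 1  36  -8   23 ]
  [ 0   1   0  5/4 ]
  [ 0   0   1    3 ]
Add 8 times R3 to R1.
  [ 1  36  0   47 ]
  [ 0   1  0  5/4 ]
  [ 0   0  1    3 ]
Subtract 36 times R2 from R1.
  [ 1  0  0    2 ]
  [ 0  1  0  5/4 ]
  [ 0  0  1    3 ]

[[1, 0, 0, 2], [0, 1, 0, 5/4], [0, 0, 1, 3]]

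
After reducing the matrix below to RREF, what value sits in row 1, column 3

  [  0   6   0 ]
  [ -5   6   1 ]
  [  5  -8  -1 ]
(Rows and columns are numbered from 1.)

-1/5

R1 <=> R2
  [ -5   6   1 ]
  [  0   6   0 ]
  [  5  -8  -1 ]
R1 := -1/5·R1
  [ 1  -6/5  -1/5 ]
  [ 0     6     0 ]
  [ 5    -8    -1 ]
R3 := R3 − 5·R1
  [ 1  -6/5  -1/5 ]
  [ 0     6     0 ]
  [ 0    -2     0 ]
R2 := 1/6·R2
  [ 1  -6/5  -1/5 ]
  [ 0     1     0 ]
  [ 0    -2     0 ]
R3 := R3 + 2·R2
  [ 1  -6/5  -1/5 ]
  [ 0     1     0 ]
  [ 0     0     0 ]
R1 := R1 + 6/5·R2
  [ 1  0  -1/5 ]
  [ 0  1     0 ]
  [ 0  0     0 ]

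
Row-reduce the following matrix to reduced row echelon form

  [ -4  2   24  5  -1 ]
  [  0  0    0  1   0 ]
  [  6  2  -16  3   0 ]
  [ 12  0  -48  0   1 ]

[[1, 0, -4, 0, 0], [0, 1, 4, 0, 0], [0, 0, 0, 1, 0], [0, 0, 0, 0, 1]]

Multiply R1 by -1/4.
  [  1  -1/2   -6  -5/4  1/4 ]
  [  0     0    0     1    0 ]
  [  6     2  -16     3    0 ]
  [ 12     0  -48     0    1 ]
Subtract 6 times R1 from R3.
  [  1  -1/2   -6  -5/4   1/4 ]
  [  0     0    0     1     0 ]
  [  0     5   20  21/2  -3/2 ]
  [ 12     0  -48     0     1 ]
Subtract 12 times R1 from R4.
  [ 1  -1/2  -6  -5/4   1/4 ]
  [ 0     0   0     1     0 ]
  [ 0     5  20  21/2  -3/2 ]
  [ 0     6  24    15    -2 ]
Swap R2 and R3.
  [ 1  -1/2  -6  -5/4   1/4 ]
  [ 0     5  20  21/2  -3/2 ]
  [ 0     0   0     1     0 ]
  [ 0     6  24    15    -2 ]
Multiply R2 by 1/5.
  [ 1  -1/2  -6   -5/4    1/4 ]
  [ 0     1   4  21/10  -3/10 ]
  [ 0     0   0      1      0 ]
  [ 0     6  24     15     -2 ]
Subtract 6 times R2 from R4.
  [ 1  -1/2  -6   -5/4    1/4 ]
  [ 0     1   4  21/10  -3/10 ]
  [ 0     0   0      1      0 ]
  [ 0     0   0   12/5   -1/5 ]
Subtract 12/5 times R3 from R4.
  [ 1  -1/2  -6   -5/4    1/4 ]
  [ 0     1   4  21/10  -3/10 ]
  [ 0     0   0      1      0 ]
  [ 0     0   0      0   -1/5 ]
Multiply R4 by -5.
  [ 1  -1/2  -6   -5/4    1/4 ]
  [ 0     1   4  21/10  -3/10 ]
  [ 0     0   0      1      0 ]
  [ 0     0   0      0      1 ]
Add 3/10 times R4 to R2.
  [ 1  -1/2  -6   -5/4  1/4 ]
  [ 0     1   4  21/10    0 ]
  [ 0     0   0      1    0 ]
  [ 0     0   0      0    1 ]
Subtract 1/4 times R4 from R1.
  [ 1  -1/2  -6   -5/4  0 ]
  [ 0     1   4  21/10  0 ]
  [ 0     0   0      1  0 ]
  [ 0     0   0      0  1 ]
Subtract 21/10 times R3 from R2.
  [ 1  -1/2  -6  -5/4  0 ]
  [ 0     1   4     0  0 ]
  [ 0     0   0     1  0 ]
  [ 0     0   0     0  1 ]
Add 5/4 times R3 to R1.
  [ 1  -1/2  -6  0  0 ]
  [ 0     1   4  0  0 ]
  [ 0     0   0  1  0 ]
  [ 0     0   0  0  1 ]
Add 1/2 times R2 to R1.
  [ 1  0  -4  0  0 ]
  [ 0  1   4  0  0 ]
  [ 0  0   0  1  0 ]
  [ 0  0   0  0  1 ]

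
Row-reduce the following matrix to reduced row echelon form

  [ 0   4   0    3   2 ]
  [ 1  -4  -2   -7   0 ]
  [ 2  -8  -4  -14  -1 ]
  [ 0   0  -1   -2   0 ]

R1 ↔ R2
  [ 1  -4  -2   -7   0 ]
  [ 0   4   0    3   2 ]
  [ 2  -8  -4  -14  -1 ]
  [ 0   0  -1   -2   0 ]
R3 ← R3 − 2·R1
  [ 1  -4  -2  -7   0 ]
  [ 0   4   0   3   2 ]
  [ 0   0   0   0  -1 ]
  [ 0   0  -1  -2   0 ]
R2 ← 1/4·R2
  [ 1  -4  -2   -7    0 ]
  [ 0   1   0  3/4  1/2 ]
  [ 0   0   0    0   -1 ]
  [ 0   0  -1   -2    0 ]
R3 ↔ R4
  [ 1  -4  -2   -7    0 ]
  [ 0   1   0  3/4  1/2 ]
  [ 0   0  -1   -2    0 ]
  [ 0   0   0    0   -1 ]
R3 ← -1·R3
  [ 1  -4  -2   -7    0 ]
  [ 0   1   0  3/4  1/2 ]
  [ 0   0   1    2    0 ]
  [ 0   0   0    0   -1 ]
R4 ← -1·R4
  [ 1  -4  -2   -7    0 ]
  [ 0   1   0  3/4  1/2 ]
  [ 0   0   1    2    0 ]
  [ 0   0   0    0    1 ]
R2 ← R2 − 1/2·R4
  [ 1  -4  -2   -7  0 ]
  [ 0   1   0  3/4  0 ]
  [ 0   0   1    2  0 ]
  [ 0   0   0    0  1 ]
R1 ← R1 + 2·R3
  [ 1  -4  0   -3  0 ]
  [ 0   1  0  3/4  0 ]
  [ 0   0  1    2  0 ]
  [ 0   0  0    0  1 ]
R1 ← R1 + 4·R2
  [ 1  0  0    0  0 ]
  [ 0  1  0  3/4  0 ]
  [ 0  0  1    2  0 ]
  [ 0  0  0    0  1 ]

[[1, 0, 0, 0, 0], [0, 1, 0, 3/4, 0], [0, 0, 1, 2, 0], [0, 0, 0, 0, 1]]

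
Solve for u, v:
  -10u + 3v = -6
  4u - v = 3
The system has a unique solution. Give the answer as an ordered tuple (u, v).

(3/2, 3)

Form the augmented matrix and row-reduce:
  [ -10   3  |  -6 ]
  [   4  -1  |   3 ]
R1 -> -1/10·R1
  [ 1  -3/10  |  3/5 ]
  [ 4     -1  |    3 ]
R2 -> R2 − 4·R1
  [ 1  -3/10  |  3/5 ]
  [ 0    1/5  |  3/5 ]
R2 -> 5·R2
  [ 1  -3/10  |  3/5 ]
  [ 0      1  |    3 ]
R1 -> R1 + 3/10·R2
  [ 1  0  |  3/2 ]
  [ 0  1  |    3 ]
Reading off the last column: u = 3/2, v = 3.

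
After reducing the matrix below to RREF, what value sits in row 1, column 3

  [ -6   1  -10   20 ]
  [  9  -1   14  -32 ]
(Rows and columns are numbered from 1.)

R1 := -1/6·R1
  [ 1  -1/6  5/3  -10/3 ]
  [ 9    -1   14    -32 ]
R2 := R2 − 9·R1
  [ 1  -1/6  5/3  -10/3 ]
  [ 0   1/2   -1     -2 ]
R2 := 2·R2
  [ 1  -1/6  5/3  -10/3 ]
  [ 0     1   -2     -4 ]
R1 := R1 + 1/6·R2
  [ 1  0  4/3  -4 ]
  [ 0  1   -2  -4 ]

4/3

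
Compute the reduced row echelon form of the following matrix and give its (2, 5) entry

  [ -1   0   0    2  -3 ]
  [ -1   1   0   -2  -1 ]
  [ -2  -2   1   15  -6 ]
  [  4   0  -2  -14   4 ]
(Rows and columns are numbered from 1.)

Multiply ρ1 by -1.
  [  1   0   0   -2   3 ]
  [ -1   1   0   -2  -1 ]
  [ -2  -2   1   15  -6 ]
  [  4   0  -2  -14   4 ]
Add ρ1 to ρ2.
  [  1   0   0   -2   3 ]
  [  0   1   0   -4   2 ]
  [ -2  -2   1   15  -6 ]
  [  4   0  -2  -14   4 ]
Add 2 times ρ1 to ρ3.
  [ 1   0   0   -2  3 ]
  [ 0   1   0   -4  2 ]
  [ 0  -2   1   11  0 ]
  [ 4   0  -2  -14  4 ]
Subtract 4 times ρ1 from ρ4.
  [ 1   0   0  -2   3 ]
  [ 0   1   0  -4   2 ]
  [ 0  -2   1  11   0 ]
  [ 0   0  -2  -6  -8 ]
Add 2 times ρ2 to ρ3.
  [ 1  0   0  -2   3 ]
  [ 0  1   0  -4   2 ]
  [ 0  0   1   3   4 ]
  [ 0  0  -2  -6  -8 ]
Add 2 times ρ3 to ρ4.
  [ 1  0  0  -2  3 ]
  [ 0  1  0  -4  2 ]
  [ 0  0  1   3  4 ]
  [ 0  0  0   0  0 ]

2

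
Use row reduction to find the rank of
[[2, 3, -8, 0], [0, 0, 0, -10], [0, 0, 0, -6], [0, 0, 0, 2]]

rank = 2

Multiply r1 by 1/2.
  [ 1  3/2  -4    0 ]
  [ 0    0   0  -10 ]
  [ 0    0   0   -6 ]
  [ 0    0   0    2 ]
Multiply r2 by -1/10.
  [ 1  3/2  -4   0 ]
  [ 0    0   0   1 ]
  [ 0    0   0  -6 ]
  [ 0    0   0   2 ]
Add 6 times r2 to r3.
  [ 1  3/2  -4  0 ]
  [ 0    0   0  1 ]
  [ 0    0   0  0 ]
  [ 0    0   0  2 ]
Subtract 2 times r2 from r4.
  [ 1  3/2  -4  0 ]
  [ 0    0   0  1 ]
  [ 0    0   0  0 ]
  [ 0    0   0  0 ]
The reduced form has 2 nonzero rows.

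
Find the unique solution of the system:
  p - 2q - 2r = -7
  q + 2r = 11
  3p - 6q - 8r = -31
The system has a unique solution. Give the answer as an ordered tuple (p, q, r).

(5, 1, 5)

Form the augmented matrix and row-reduce:
  [ 1  -2  -2  |   -7 ]
  [ 0   1   2  |   11 ]
  [ 3  -6  -8  |  -31 ]
R3 ← R3 − 3·R1
  [ 1  -2  -2  |   -7 ]
  [ 0   1   2  |   11 ]
  [ 0   0  -2  |  -10 ]
R3 ← -1/2·R3
  [ 1  -2  -2  |  -7 ]
  [ 0   1   2  |  11 ]
  [ 0   0   1  |   5 ]
R2 ← R2 − 2·R3
  [ 1  -2  -2  |  -7 ]
  [ 0   1   0  |   1 ]
  [ 0   0   1  |   5 ]
R1 ← R1 + 2·R3
  [ 1  -2  0  |  3 ]
  [ 0   1  0  |  1 ]
  [ 0   0  1  |  5 ]
R1 ← R1 + 2·R2
  [ 1  0  0  |  5 ]
  [ 0  1  0  |  1 ]
  [ 0  0  1  |  5 ]
Reading off the last column: p = 5, q = 1, r = 5.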